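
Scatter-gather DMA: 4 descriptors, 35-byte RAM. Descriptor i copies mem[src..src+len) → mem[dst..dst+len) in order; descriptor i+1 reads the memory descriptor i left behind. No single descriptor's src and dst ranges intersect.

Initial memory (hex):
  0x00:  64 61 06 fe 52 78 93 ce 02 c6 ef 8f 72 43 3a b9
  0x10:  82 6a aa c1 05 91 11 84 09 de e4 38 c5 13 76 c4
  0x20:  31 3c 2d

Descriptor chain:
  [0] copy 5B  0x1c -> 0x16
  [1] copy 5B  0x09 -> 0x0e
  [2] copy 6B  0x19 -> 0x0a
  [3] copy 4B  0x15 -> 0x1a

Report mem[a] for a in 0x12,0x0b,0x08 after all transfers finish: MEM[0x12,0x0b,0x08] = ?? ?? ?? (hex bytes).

[0] 0x1c->0x16 len=5 : c5 13 76 c4 31
[1] 0x09->0x0e len=5 : c6 ef 8f 72 43
[2] 0x19->0x0a len=6 : c4 31 38 c5 13 76
[3] 0x15->0x1a len=4 : 91 c5 13 76
query mem[0x12]=0x43, mem[0x0b]=0x31, mem[0x08]=0x02

MEM[0x12,0x0b,0x08] = 43 31 02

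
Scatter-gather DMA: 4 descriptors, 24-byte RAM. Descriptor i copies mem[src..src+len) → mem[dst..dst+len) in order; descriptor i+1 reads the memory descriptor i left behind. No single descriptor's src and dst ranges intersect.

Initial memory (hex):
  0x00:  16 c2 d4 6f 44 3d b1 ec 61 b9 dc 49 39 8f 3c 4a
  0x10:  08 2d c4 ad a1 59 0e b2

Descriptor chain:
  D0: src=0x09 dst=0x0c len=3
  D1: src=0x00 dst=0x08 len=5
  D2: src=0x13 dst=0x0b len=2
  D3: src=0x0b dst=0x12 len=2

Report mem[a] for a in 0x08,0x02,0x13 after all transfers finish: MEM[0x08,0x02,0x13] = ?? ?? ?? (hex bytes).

MEM[0x08,0x02,0x13] = 16 d4 a1

#0 dst[0x0c+3] := {0xb9,0xdc,0x49}
#1 dst[0x08+5] := {0x16,0xc2,0xd4,0x6f,0x44}
#2 dst[0x0b+2] := {0xad,0xa1}
#3 dst[0x12+2] := {0xad,0xa1}
query mem[0x08]=0x16, mem[0x02]=0xd4, mem[0x13]=0xa1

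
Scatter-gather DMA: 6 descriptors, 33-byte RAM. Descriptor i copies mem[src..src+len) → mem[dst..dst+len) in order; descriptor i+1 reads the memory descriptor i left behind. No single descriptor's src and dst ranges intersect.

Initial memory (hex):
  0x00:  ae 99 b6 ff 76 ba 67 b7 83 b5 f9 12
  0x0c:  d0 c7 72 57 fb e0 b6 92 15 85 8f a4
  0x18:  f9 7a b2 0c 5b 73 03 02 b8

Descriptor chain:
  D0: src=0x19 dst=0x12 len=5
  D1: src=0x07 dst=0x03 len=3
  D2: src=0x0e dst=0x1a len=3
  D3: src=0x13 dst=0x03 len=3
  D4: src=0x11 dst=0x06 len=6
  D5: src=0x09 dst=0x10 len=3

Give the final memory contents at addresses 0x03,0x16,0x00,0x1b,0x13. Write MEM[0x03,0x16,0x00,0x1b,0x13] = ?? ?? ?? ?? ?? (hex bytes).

D0: mem[0x12..0x16] <- [7a b2 0c 5b 73]
D1: mem[0x03..0x05] <- [b7 83 b5]
D2: mem[0x1a..0x1c] <- [72 57 fb]
D3: mem[0x03..0x05] <- [b2 0c 5b]
D4: mem[0x06..0x0b] <- [e0 7a b2 0c 5b 73]
D5: mem[0x10..0x12] <- [0c 5b 73]
query mem[0x03]=0xb2, mem[0x16]=0x73, mem[0x00]=0xae, mem[0x1b]=0x57, mem[0x13]=0xb2

MEM[0x03,0x16,0x00,0x1b,0x13] = b2 73 ae 57 b2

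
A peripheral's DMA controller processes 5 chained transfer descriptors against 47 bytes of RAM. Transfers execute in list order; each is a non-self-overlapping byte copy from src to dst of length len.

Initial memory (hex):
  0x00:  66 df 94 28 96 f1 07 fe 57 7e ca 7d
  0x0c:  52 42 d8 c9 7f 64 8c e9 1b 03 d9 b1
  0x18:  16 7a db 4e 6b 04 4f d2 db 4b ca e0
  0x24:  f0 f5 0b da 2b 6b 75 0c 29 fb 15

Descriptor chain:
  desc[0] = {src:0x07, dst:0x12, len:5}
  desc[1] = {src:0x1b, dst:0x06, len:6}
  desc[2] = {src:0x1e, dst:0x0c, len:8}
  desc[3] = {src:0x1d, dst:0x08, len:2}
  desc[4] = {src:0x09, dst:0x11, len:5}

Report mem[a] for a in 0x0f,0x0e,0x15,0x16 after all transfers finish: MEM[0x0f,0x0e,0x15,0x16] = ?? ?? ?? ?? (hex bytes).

  after D0: wrote 5B at 0x12 = fe577eca7d
  after D1: wrote 6B at 0x06 = 4e6b044fd2db
  after D2: wrote 8B at 0x0c = 4fd2db4bcae0f0f5
  after D3: wrote 2B at 0x08 = 044f
  after D4: wrote 5B at 0x11 = 4fd2db4fd2
query mem[0x0f]=0x4b, mem[0x0e]=0xdb, mem[0x15]=0xd2, mem[0x16]=0x7d

MEM[0x0f,0x0e,0x15,0x16] = 4b db d2 7d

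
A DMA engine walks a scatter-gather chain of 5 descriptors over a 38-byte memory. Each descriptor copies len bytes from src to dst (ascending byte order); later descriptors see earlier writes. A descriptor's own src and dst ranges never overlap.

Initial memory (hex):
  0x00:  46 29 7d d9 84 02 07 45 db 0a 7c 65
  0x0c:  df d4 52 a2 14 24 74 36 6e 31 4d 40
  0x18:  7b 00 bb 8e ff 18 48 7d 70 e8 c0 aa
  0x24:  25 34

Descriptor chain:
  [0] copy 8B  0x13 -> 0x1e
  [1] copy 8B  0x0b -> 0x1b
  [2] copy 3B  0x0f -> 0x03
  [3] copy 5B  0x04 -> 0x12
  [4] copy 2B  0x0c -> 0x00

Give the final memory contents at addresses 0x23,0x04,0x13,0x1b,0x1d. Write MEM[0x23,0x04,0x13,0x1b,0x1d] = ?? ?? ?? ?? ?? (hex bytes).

MEM[0x23,0x04,0x13,0x1b,0x1d] = 7b 14 24 65 d4

#0 dst[0x1e+8] := {0x36,0x6e,0x31,0x4d,0x40,0x7b,0x00,0xbb}
#1 dst[0x1b+8] := {0x65,0xdf,0xd4,0x52,0xa2,0x14,0x24,0x74}
#2 dst[0x03+3] := {0xa2,0x14,0x24}
#3 dst[0x12+5] := {0x14,0x24,0x07,0x45,0xdb}
#4 dst[0x00+2] := {0xdf,0xd4}
query mem[0x23]=0x7b, mem[0x04]=0x14, mem[0x13]=0x24, mem[0x1b]=0x65, mem[0x1d]=0xd4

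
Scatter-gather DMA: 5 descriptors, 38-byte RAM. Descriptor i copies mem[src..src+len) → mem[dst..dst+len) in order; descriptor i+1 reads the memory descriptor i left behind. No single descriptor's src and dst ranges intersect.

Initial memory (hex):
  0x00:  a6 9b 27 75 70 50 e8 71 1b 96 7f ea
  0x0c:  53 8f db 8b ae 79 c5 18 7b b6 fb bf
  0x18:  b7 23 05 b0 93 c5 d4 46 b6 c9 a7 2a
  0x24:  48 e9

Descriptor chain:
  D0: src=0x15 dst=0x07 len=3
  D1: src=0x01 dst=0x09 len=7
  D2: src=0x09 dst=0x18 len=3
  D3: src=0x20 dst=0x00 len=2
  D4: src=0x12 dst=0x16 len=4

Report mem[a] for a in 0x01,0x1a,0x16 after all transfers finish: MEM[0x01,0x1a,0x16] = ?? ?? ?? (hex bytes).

MEM[0x01,0x1a,0x16] = c9 75 c5

  after D0: wrote 3B at 0x07 = b6fbbf
  after D1: wrote 7B at 0x09 = 9b27757050e8b6
  after D2: wrote 3B at 0x18 = 9b2775
  after D3: wrote 2B at 0x00 = b6c9
  after D4: wrote 4B at 0x16 = c5187bb6
query mem[0x01]=0xc9, mem[0x1a]=0x75, mem[0x16]=0xc5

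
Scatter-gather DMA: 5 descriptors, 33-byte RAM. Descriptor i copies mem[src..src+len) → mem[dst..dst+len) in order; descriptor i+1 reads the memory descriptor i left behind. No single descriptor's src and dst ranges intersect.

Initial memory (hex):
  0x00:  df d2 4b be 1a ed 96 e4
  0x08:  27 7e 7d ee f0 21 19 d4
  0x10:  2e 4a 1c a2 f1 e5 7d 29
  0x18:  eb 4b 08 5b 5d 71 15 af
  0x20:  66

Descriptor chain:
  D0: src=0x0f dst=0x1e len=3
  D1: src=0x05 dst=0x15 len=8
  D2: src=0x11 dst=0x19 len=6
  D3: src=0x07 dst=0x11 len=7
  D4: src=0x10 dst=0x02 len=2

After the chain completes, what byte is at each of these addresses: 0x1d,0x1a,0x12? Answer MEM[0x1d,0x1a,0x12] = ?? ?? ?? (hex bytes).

MEM[0x1d,0x1a,0x12] = ed 1c 27

D0: mem[0x1e..0x20] <- [d4 2e 4a]
D1: mem[0x15..0x1c] <- [ed 96 e4 27 7e 7d ee f0]
D2: mem[0x19..0x1e] <- [4a 1c a2 f1 ed 96]
D3: mem[0x11..0x17] <- [e4 27 7e 7d ee f0 21]
D4: mem[0x02..0x03] <- [2e e4]
query mem[0x1d]=0xed, mem[0x1a]=0x1c, mem[0x12]=0x27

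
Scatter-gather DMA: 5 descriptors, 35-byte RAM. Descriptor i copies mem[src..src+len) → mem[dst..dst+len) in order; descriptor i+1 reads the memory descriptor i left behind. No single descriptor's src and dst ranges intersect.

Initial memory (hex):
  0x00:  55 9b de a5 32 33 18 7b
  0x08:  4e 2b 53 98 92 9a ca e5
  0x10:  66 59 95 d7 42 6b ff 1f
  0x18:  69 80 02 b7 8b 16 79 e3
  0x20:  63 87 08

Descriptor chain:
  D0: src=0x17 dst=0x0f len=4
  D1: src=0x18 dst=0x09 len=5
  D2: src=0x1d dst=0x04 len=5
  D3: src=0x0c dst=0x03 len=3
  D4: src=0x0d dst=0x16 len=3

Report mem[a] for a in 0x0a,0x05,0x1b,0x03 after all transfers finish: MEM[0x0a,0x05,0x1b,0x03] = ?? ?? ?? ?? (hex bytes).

MEM[0x0a,0x05,0x1b,0x03] = 80 ca b7 b7

D0: mem[0x0f..0x12] <- [1f 69 80 02]
D1: mem[0x09..0x0d] <- [69 80 02 b7 8b]
D2: mem[0x04..0x08] <- [16 79 e3 63 87]
D3: mem[0x03..0x05] <- [b7 8b ca]
D4: mem[0x16..0x18] <- [8b ca 1f]
query mem[0x0a]=0x80, mem[0x05]=0xca, mem[0x1b]=0xb7, mem[0x03]=0xb7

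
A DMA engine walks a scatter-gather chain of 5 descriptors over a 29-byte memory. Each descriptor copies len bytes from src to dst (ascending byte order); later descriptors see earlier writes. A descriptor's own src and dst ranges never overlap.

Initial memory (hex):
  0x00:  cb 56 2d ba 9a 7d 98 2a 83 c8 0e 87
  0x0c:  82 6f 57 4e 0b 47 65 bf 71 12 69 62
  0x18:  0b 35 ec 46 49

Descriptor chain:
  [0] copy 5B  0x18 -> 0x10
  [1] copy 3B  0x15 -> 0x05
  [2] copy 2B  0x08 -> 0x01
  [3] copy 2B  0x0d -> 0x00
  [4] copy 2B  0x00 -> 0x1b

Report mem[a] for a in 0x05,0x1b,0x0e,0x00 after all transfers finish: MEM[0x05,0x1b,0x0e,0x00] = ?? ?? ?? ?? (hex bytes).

MEM[0x05,0x1b,0x0e,0x00] = 12 6f 57 6f

[0] 0x18->0x10 len=5 : 0b 35 ec 46 49
[1] 0x15->0x05 len=3 : 12 69 62
[2] 0x08->0x01 len=2 : 83 c8
[3] 0x0d->0x00 len=2 : 6f 57
[4] 0x00->0x1b len=2 : 6f 57
query mem[0x05]=0x12, mem[0x1b]=0x6f, mem[0x0e]=0x57, mem[0x00]=0x6f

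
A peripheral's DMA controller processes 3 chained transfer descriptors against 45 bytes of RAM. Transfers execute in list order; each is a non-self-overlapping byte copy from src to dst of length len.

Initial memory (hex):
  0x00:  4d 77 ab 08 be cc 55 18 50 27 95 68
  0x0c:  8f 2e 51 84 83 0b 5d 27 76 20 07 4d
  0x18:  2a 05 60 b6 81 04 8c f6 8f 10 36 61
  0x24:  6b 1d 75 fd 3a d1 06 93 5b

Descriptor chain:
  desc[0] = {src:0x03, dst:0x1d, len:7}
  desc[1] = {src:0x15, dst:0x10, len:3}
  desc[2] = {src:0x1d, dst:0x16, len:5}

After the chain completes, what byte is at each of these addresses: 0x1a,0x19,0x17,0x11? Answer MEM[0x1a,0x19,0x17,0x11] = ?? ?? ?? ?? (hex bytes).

MEM[0x1a,0x19,0x17,0x11] = 18 55 be 07

[0] 0x03->0x1d len=7 : 08 be cc 55 18 50 27
[1] 0x15->0x10 len=3 : 20 07 4d
[2] 0x1d->0x16 len=5 : 08 be cc 55 18
query mem[0x1a]=0x18, mem[0x19]=0x55, mem[0x17]=0xbe, mem[0x11]=0x07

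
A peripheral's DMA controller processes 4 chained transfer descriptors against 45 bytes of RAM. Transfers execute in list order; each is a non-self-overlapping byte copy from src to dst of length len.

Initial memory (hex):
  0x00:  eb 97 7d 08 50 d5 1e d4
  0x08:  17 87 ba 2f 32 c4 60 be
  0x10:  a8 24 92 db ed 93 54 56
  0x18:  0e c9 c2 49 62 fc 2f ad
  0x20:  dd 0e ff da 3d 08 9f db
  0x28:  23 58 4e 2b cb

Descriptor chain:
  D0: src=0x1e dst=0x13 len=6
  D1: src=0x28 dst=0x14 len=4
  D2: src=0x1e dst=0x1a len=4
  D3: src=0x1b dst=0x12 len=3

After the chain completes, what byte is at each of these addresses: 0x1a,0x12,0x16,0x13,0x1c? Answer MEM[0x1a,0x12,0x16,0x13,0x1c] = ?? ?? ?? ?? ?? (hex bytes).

MEM[0x1a,0x12,0x16,0x13,0x1c] = 2f ad 4e dd dd

[0] 0x1e->0x13 len=6 : 2f ad dd 0e ff da
[1] 0x28->0x14 len=4 : 23 58 4e 2b
[2] 0x1e->0x1a len=4 : 2f ad dd 0e
[3] 0x1b->0x12 len=3 : ad dd 0e
query mem[0x1a]=0x2f, mem[0x12]=0xad, mem[0x16]=0x4e, mem[0x13]=0xdd, mem[0x1c]=0xdd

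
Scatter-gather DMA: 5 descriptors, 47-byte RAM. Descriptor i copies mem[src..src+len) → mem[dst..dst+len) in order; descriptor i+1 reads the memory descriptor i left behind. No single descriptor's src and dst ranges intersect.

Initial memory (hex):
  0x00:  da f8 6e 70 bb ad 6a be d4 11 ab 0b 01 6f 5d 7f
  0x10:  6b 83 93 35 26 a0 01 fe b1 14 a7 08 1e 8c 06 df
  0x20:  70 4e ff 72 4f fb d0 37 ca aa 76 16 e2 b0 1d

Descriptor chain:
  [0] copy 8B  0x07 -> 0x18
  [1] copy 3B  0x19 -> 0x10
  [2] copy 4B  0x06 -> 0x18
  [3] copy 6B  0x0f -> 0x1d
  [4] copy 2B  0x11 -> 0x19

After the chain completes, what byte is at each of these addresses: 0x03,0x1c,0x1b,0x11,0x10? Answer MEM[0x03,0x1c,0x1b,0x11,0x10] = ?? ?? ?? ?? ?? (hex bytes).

MEM[0x03,0x1c,0x1b,0x11,0x10] = 70 0b 11 11 d4

  after D0: wrote 8B at 0x18 = bed411ab0b016f5d
  after D1: wrote 3B at 0x10 = d411ab
  after D2: wrote 4B at 0x18 = 6abed411
  after D3: wrote 6B at 0x1d = 7fd411ab3526
  after D4: wrote 2B at 0x19 = 11ab
query mem[0x03]=0x70, mem[0x1c]=0x0b, mem[0x1b]=0x11, mem[0x11]=0x11, mem[0x10]=0xd4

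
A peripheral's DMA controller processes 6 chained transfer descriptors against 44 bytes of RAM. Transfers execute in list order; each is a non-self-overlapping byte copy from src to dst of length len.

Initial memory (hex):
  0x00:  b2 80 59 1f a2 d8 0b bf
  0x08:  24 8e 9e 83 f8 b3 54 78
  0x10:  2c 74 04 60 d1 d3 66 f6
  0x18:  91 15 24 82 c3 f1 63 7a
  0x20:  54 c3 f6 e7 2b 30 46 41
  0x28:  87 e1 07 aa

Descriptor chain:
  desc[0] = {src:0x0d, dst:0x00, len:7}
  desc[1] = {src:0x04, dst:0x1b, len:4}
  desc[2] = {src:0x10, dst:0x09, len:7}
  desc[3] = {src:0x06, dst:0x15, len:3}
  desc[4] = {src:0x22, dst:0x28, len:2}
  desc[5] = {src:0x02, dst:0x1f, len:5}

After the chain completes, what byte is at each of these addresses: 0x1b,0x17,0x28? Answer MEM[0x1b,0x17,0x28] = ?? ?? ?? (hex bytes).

#0 dst[0x00+7] := {0xb3,0x54,0x78,0x2c,0x74,0x04,0x60}
#1 dst[0x1b+4] := {0x74,0x04,0x60,0xbf}
#2 dst[0x09+7] := {0x2c,0x74,0x04,0x60,0xd1,0xd3,0x66}
#3 dst[0x15+3] := {0x60,0xbf,0x24}
#4 dst[0x28+2] := {0xf6,0xe7}
#5 dst[0x1f+5] := {0x78,0x2c,0x74,0x04,0x60}
query mem[0x1b]=0x74, mem[0x17]=0x24, mem[0x28]=0xf6

MEM[0x1b,0x17,0x28] = 74 24 f6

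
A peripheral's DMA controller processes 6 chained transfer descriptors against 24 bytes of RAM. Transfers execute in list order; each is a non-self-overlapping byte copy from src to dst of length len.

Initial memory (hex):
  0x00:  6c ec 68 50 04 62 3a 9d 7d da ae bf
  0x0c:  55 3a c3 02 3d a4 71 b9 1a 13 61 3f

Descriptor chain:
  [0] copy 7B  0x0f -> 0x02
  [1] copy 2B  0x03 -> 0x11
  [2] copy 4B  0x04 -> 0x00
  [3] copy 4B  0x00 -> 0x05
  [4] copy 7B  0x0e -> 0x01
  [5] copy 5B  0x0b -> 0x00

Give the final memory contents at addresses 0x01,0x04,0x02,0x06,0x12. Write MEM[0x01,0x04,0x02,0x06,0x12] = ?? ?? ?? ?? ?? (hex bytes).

MEM[0x01,0x04,0x02,0x06,0x12] = 55 02 3a b9 a4

#0 dst[0x02+7] := {0x02,0x3d,0xa4,0x71,0xb9,0x1a,0x13}
#1 dst[0x11+2] := {0x3d,0xa4}
#2 dst[0x00+4] := {0xa4,0x71,0xb9,0x1a}
#3 dst[0x05+4] := {0xa4,0x71,0xb9,0x1a}
#4 dst[0x01+7] := {0xc3,0x02,0x3d,0x3d,0xa4,0xb9,0x1a}
#5 dst[0x00+5] := {0xbf,0x55,0x3a,0xc3,0x02}
query mem[0x01]=0x55, mem[0x04]=0x02, mem[0x02]=0x3a, mem[0x06]=0xb9, mem[0x12]=0xa4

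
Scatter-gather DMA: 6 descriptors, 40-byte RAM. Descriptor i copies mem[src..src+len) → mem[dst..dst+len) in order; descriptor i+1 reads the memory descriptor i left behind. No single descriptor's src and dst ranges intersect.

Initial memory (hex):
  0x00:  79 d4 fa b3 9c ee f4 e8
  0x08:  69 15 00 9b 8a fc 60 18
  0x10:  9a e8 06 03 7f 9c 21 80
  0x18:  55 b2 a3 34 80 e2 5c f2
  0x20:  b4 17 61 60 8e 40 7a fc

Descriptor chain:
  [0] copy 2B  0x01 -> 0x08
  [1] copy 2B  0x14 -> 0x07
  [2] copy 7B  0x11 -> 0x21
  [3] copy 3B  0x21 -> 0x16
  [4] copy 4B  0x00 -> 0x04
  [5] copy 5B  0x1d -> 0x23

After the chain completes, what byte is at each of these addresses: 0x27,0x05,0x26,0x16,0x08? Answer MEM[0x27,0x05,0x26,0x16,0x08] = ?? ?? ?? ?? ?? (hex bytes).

MEM[0x27,0x05,0x26,0x16,0x08] = e8 d4 b4 e8 9c

#0 dst[0x08+2] := {0xd4,0xfa}
#1 dst[0x07+2] := {0x7f,0x9c}
#2 dst[0x21+7] := {0xe8,0x06,0x03,0x7f,0x9c,0x21,0x80}
#3 dst[0x16+3] := {0xe8,0x06,0x03}
#4 dst[0x04+4] := {0x79,0xd4,0xfa,0xb3}
#5 dst[0x23+5] := {0xe2,0x5c,0xf2,0xb4,0xe8}
query mem[0x27]=0xe8, mem[0x05]=0xd4, mem[0x26]=0xb4, mem[0x16]=0xe8, mem[0x08]=0x9c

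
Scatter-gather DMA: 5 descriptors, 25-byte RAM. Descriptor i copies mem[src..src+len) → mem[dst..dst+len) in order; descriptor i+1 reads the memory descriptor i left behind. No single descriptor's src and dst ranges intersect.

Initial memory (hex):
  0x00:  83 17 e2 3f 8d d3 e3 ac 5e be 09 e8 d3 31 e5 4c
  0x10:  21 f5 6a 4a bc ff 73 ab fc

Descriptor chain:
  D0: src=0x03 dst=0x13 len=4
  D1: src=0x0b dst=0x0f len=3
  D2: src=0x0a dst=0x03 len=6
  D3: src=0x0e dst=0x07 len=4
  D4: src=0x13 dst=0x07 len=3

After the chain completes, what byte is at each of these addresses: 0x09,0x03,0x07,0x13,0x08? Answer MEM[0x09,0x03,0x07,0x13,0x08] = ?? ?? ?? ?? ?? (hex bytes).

MEM[0x09,0x03,0x07,0x13,0x08] = d3 09 3f 3f 8d

#0 dst[0x13+4] := {0x3f,0x8d,0xd3,0xe3}
#1 dst[0x0f+3] := {0xe8,0xd3,0x31}
#2 dst[0x03+6] := {0x09,0xe8,0xd3,0x31,0xe5,0xe8}
#3 dst[0x07+4] := {0xe5,0xe8,0xd3,0x31}
#4 dst[0x07+3] := {0x3f,0x8d,0xd3}
query mem[0x09]=0xd3, mem[0x03]=0x09, mem[0x07]=0x3f, mem[0x13]=0x3f, mem[0x08]=0x8d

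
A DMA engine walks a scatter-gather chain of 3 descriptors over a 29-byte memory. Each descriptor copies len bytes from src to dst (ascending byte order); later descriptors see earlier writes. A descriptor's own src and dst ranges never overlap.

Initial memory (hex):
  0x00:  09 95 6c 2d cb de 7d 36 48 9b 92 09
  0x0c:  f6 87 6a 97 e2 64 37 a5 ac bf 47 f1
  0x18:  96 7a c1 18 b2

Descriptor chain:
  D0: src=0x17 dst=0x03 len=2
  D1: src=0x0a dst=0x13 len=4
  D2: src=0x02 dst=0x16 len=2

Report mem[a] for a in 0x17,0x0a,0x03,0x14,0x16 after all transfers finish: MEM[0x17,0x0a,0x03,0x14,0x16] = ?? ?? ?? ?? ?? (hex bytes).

MEM[0x17,0x0a,0x03,0x14,0x16] = f1 92 f1 09 6c

#0 dst[0x03+2] := {0xf1,0x96}
#1 dst[0x13+4] := {0x92,0x09,0xf6,0x87}
#2 dst[0x16+2] := {0x6c,0xf1}
query mem[0x17]=0xf1, mem[0x0a]=0x92, mem[0x03]=0xf1, mem[0x14]=0x09, mem[0x16]=0x6c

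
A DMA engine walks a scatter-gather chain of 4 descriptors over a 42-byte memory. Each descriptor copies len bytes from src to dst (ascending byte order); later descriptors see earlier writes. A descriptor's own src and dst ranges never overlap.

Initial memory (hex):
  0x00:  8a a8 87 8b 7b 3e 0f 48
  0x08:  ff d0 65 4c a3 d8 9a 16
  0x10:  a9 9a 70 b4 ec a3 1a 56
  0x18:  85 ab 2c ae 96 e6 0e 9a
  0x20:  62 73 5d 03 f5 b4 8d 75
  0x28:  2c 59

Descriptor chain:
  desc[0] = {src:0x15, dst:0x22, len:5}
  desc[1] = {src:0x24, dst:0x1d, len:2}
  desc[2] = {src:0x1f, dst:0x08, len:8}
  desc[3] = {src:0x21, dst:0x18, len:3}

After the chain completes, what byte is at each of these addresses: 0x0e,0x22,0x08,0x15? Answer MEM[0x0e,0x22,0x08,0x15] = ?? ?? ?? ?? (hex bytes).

MEM[0x0e,0x22,0x08,0x15] = 85 a3 9a a3

#0 dst[0x22+5] := {0xa3,0x1a,0x56,0x85,0xab}
#1 dst[0x1d+2] := {0x56,0x85}
#2 dst[0x08+8] := {0x9a,0x62,0x73,0xa3,0x1a,0x56,0x85,0xab}
#3 dst[0x18+3] := {0x73,0xa3,0x1a}
query mem[0x0e]=0x85, mem[0x22]=0xa3, mem[0x08]=0x9a, mem[0x15]=0xa3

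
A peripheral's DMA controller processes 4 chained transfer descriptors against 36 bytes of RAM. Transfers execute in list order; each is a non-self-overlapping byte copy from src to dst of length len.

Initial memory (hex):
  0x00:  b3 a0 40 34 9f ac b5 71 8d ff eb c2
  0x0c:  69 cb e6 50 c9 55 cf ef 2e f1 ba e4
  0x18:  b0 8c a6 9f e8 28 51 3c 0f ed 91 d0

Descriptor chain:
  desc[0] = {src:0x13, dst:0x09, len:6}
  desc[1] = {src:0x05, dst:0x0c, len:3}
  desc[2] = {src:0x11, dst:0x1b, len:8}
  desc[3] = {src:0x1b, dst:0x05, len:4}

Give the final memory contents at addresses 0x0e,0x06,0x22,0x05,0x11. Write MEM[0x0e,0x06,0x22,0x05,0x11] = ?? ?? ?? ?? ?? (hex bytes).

#0 dst[0x09+6] := {0xef,0x2e,0xf1,0xba,0xe4,0xb0}
#1 dst[0x0c+3] := {0xac,0xb5,0x71}
#2 dst[0x1b+8] := {0x55,0xcf,0xef,0x2e,0xf1,0xba,0xe4,0xb0}
#3 dst[0x05+4] := {0x55,0xcf,0xef,0x2e}
query mem[0x0e]=0x71, mem[0x06]=0xcf, mem[0x22]=0xb0, mem[0x05]=0x55, mem[0x11]=0x55

MEM[0x0e,0x06,0x22,0x05,0x11] = 71 cf b0 55 55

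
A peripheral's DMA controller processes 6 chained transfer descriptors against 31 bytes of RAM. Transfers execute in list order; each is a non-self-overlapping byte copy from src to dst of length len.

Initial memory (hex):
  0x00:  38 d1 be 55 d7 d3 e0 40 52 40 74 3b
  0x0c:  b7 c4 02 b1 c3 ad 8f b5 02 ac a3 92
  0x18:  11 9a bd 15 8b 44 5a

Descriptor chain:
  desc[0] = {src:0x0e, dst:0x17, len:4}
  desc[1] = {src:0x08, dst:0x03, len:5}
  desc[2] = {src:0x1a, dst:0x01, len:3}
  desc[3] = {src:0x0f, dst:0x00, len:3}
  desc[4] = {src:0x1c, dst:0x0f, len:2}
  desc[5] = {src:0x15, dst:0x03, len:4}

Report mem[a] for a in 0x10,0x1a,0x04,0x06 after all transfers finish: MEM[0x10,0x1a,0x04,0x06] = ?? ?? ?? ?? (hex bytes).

#0 dst[0x17+4] := {0x02,0xb1,0xc3,0xad}
#1 dst[0x03+5] := {0x52,0x40,0x74,0x3b,0xb7}
#2 dst[0x01+3] := {0xad,0x15,0x8b}
#3 dst[0x00+3] := {0xb1,0xc3,0xad}
#4 dst[0x0f+2] := {0x8b,0x44}
#5 dst[0x03+4] := {0xac,0xa3,0x02,0xb1}
query mem[0x10]=0x44, mem[0x1a]=0xad, mem[0x04]=0xa3, mem[0x06]=0xb1

MEM[0x10,0x1a,0x04,0x06] = 44 ad a3 b1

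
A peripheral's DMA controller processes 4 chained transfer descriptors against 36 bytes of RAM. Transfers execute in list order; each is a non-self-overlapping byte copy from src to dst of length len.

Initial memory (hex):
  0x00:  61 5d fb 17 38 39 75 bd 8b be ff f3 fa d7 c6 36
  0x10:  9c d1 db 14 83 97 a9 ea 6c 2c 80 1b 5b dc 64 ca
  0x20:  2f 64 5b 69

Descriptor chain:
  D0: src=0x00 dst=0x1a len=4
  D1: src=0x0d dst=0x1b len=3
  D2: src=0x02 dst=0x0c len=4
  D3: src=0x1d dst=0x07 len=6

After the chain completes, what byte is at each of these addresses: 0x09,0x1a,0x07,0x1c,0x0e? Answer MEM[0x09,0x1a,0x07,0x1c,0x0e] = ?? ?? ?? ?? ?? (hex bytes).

MEM[0x09,0x1a,0x07,0x1c,0x0e] = ca 61 36 c6 38

#0 dst[0x1a+4] := {0x61,0x5d,0xfb,0x17}
#1 dst[0x1b+3] := {0xd7,0xc6,0x36}
#2 dst[0x0c+4] := {0xfb,0x17,0x38,0x39}
#3 dst[0x07+6] := {0x36,0x64,0xca,0x2f,0x64,0x5b}
query mem[0x09]=0xca, mem[0x1a]=0x61, mem[0x07]=0x36, mem[0x1c]=0xc6, mem[0x0e]=0x38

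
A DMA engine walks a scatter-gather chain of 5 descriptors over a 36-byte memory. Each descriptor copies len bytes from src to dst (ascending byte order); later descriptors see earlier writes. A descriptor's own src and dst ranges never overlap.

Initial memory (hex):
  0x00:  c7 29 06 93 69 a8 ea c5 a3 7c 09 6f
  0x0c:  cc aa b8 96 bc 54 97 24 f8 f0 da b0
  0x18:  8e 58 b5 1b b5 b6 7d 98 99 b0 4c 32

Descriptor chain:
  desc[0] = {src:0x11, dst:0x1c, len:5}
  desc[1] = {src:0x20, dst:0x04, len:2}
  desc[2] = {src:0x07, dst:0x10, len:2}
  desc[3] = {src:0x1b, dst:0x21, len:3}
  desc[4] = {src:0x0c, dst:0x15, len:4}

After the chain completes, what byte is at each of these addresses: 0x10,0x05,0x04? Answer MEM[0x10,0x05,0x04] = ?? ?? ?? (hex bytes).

  after D0: wrote 5B at 0x1c = 549724f8f0
  after D1: wrote 2B at 0x04 = f0b0
  after D2: wrote 2B at 0x10 = c5a3
  after D3: wrote 3B at 0x21 = 1b5497
  after D4: wrote 4B at 0x15 = ccaab896
query mem[0x10]=0xc5, mem[0x05]=0xb0, mem[0x04]=0xf0

MEM[0x10,0x05,0x04] = c5 b0 f0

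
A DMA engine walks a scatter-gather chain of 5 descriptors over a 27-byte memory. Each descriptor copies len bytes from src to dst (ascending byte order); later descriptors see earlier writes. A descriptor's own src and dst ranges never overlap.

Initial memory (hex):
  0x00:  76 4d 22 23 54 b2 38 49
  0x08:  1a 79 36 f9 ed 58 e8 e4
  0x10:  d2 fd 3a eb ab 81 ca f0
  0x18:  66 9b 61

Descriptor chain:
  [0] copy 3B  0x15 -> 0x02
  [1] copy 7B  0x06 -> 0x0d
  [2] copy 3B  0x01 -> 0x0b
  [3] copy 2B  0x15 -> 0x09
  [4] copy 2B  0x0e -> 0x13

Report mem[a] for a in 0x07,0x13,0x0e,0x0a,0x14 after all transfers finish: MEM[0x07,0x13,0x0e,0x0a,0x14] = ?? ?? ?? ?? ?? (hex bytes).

MEM[0x07,0x13,0x0e,0x0a,0x14] = 49 49 49 ca 1a

[0] 0x15->0x02 len=3 : 81 ca f0
[1] 0x06->0x0d len=7 : 38 49 1a 79 36 f9 ed
[2] 0x01->0x0b len=3 : 4d 81 ca
[3] 0x15->0x09 len=2 : 81 ca
[4] 0x0e->0x13 len=2 : 49 1a
query mem[0x07]=0x49, mem[0x13]=0x49, mem[0x0e]=0x49, mem[0x0a]=0xca, mem[0x14]=0x1a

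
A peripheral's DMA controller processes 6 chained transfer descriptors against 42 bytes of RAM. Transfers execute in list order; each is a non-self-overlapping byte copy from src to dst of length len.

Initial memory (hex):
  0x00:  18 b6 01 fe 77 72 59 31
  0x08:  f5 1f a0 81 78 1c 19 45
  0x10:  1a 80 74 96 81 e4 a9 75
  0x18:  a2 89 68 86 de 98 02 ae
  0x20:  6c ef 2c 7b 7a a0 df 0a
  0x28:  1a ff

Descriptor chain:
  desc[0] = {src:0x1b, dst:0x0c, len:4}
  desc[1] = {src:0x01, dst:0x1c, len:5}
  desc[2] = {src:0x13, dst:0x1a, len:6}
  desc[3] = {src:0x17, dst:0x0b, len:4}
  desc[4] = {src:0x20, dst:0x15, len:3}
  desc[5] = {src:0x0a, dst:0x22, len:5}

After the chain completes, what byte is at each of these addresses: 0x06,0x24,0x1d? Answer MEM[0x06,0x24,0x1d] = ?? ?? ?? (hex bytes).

MEM[0x06,0x24,0x1d] = 59 a2 a9

  after D0: wrote 4B at 0x0c = 86de9802
  after D1: wrote 5B at 0x1c = b601fe7772
  after D2: wrote 6B at 0x1a = 9681e4a975a2
  after D3: wrote 4B at 0x0b = 75a28996
  after D4: wrote 3B at 0x15 = 72ef2c
  after D5: wrote 5B at 0x22 = a075a28996
query mem[0x06]=0x59, mem[0x24]=0xa2, mem[0x1d]=0xa9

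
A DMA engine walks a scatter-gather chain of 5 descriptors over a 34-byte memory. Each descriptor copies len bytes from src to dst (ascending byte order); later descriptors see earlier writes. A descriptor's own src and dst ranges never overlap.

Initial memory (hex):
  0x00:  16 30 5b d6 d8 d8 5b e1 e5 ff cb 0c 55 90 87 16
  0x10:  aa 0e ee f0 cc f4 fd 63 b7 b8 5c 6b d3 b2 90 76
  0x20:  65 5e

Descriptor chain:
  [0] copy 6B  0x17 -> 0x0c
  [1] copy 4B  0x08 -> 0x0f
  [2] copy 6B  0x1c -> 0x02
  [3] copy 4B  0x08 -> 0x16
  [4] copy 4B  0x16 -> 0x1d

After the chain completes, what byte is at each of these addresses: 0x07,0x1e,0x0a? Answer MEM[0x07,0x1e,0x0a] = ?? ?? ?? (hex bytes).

  after D0: wrote 6B at 0x0c = 63b7b85c6bd3
  after D1: wrote 4B at 0x0f = e5ffcb0c
  after D2: wrote 6B at 0x02 = d3b29076655e
  after D3: wrote 4B at 0x16 = e5ffcb0c
  after D4: wrote 4B at 0x1d = e5ffcb0c
query mem[0x07]=0x5e, mem[0x1e]=0xff, mem[0x0a]=0xcb

MEM[0x07,0x1e,0x0a] = 5e ff cb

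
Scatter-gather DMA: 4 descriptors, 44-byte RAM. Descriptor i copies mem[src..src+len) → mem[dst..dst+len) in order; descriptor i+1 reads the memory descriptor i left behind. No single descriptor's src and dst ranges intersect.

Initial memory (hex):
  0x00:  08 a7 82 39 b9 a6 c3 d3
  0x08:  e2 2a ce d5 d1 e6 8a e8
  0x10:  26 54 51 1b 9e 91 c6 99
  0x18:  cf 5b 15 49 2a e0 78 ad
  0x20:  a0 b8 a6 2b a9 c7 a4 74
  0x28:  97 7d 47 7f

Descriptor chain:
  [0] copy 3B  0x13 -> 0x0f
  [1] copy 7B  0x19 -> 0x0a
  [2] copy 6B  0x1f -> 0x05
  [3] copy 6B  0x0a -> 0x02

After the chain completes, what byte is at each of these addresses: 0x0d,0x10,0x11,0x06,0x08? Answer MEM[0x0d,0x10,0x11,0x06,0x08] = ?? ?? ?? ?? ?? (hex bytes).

  after D0: wrote 3B at 0x0f = 1b9e91
  after D1: wrote 7B at 0x0a = 5b15492ae078ad
  after D2: wrote 6B at 0x05 = ada0b8a62ba9
  after D3: wrote 6B at 0x02 = a915492ae078
query mem[0x0d]=0x2a, mem[0x10]=0xad, mem[0x11]=0x91, mem[0x06]=0xe0, mem[0x08]=0xa6

MEM[0x0d,0x10,0x11,0x06,0x08] = 2a ad 91 e0 a6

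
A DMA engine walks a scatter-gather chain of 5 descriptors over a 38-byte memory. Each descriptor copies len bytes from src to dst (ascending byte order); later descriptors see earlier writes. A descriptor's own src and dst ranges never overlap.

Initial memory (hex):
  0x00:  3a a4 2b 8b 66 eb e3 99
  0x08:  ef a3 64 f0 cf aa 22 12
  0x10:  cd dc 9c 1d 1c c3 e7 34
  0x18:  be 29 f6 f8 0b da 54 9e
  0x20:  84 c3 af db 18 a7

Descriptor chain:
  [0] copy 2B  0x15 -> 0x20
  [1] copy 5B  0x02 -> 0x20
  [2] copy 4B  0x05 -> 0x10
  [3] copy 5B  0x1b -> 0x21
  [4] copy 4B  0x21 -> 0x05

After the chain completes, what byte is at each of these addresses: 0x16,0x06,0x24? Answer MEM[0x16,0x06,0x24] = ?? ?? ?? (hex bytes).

MEM[0x16,0x06,0x24] = e7 0b 54

D0: mem[0x20..0x21] <- [c3 e7]
D1: mem[0x20..0x24] <- [2b 8b 66 eb e3]
D2: mem[0x10..0x13] <- [eb e3 99 ef]
D3: mem[0x21..0x25] <- [f8 0b da 54 9e]
D4: mem[0x05..0x08] <- [f8 0b da 54]
query mem[0x16]=0xe7, mem[0x06]=0x0b, mem[0x24]=0x54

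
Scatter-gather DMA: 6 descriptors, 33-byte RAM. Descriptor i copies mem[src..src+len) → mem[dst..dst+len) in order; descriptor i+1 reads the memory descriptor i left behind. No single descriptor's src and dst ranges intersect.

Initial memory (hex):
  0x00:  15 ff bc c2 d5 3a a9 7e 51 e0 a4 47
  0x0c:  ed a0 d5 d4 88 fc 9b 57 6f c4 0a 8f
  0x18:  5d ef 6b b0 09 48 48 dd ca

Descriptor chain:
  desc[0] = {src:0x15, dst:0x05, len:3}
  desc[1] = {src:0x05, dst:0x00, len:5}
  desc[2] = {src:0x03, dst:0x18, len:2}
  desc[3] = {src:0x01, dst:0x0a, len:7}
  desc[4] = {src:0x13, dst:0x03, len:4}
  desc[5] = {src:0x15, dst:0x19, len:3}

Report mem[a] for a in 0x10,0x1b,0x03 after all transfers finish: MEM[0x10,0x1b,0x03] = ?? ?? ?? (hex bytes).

MEM[0x10,0x1b,0x03] = 8f 8f 57

[0] 0x15->0x05 len=3 : c4 0a 8f
[1] 0x05->0x00 len=5 : c4 0a 8f 51 e0
[2] 0x03->0x18 len=2 : 51 e0
[3] 0x01->0x0a len=7 : 0a 8f 51 e0 c4 0a 8f
[4] 0x13->0x03 len=4 : 57 6f c4 0a
[5] 0x15->0x19 len=3 : c4 0a 8f
query mem[0x10]=0x8f, mem[0x1b]=0x8f, mem[0x03]=0x57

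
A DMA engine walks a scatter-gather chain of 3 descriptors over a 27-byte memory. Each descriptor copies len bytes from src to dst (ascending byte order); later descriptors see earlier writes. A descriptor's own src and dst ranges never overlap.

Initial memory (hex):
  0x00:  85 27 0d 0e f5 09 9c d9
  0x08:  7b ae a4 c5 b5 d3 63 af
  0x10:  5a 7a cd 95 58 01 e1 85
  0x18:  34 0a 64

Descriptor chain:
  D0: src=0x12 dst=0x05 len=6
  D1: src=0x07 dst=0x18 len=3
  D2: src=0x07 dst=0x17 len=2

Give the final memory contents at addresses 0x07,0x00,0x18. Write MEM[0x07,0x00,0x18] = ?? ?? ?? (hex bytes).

#0 dst[0x05+6] := {0xcd,0x95,0x58,0x01,0xe1,0x85}
#1 dst[0x18+3] := {0x58,0x01,0xe1}
#2 dst[0x17+2] := {0x58,0x01}
query mem[0x07]=0x58, mem[0x00]=0x85, mem[0x18]=0x01

MEM[0x07,0x00,0x18] = 58 85 01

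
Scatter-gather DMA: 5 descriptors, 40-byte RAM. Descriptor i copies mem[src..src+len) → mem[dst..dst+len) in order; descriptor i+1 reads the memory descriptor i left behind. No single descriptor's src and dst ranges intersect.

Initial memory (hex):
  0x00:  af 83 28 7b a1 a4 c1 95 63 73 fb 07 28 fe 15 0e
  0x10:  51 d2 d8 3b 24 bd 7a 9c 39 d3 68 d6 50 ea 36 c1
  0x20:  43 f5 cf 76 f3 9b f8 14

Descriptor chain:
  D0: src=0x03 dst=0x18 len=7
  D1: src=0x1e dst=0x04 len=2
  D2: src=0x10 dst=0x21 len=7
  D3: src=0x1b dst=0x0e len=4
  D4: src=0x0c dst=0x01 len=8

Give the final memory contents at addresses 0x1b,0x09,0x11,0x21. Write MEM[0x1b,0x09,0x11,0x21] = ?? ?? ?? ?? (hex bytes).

MEM[0x1b,0x09,0x11,0x21] = c1 73 73 51

#0 dst[0x18+7] := {0x7b,0xa1,0xa4,0xc1,0x95,0x63,0x73}
#1 dst[0x04+2] := {0x73,0xc1}
#2 dst[0x21+7] := {0x51,0xd2,0xd8,0x3b,0x24,0xbd,0x7a}
#3 dst[0x0e+4] := {0xc1,0x95,0x63,0x73}
#4 dst[0x01+8] := {0x28,0xfe,0xc1,0x95,0x63,0x73,0xd8,0x3b}
query mem[0x1b]=0xc1, mem[0x09]=0x73, mem[0x11]=0x73, mem[0x21]=0x51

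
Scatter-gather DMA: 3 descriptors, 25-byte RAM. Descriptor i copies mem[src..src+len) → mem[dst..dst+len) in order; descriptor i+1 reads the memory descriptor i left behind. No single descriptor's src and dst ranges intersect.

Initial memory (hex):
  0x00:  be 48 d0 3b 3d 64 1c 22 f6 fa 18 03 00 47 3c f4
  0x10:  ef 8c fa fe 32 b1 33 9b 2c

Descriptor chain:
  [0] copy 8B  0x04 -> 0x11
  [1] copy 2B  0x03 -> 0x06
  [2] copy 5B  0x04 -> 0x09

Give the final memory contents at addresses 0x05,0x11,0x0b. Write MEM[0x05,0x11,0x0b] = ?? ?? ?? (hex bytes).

MEM[0x05,0x11,0x0b] = 64 3d 3b

[0] 0x04->0x11 len=8 : 3d 64 1c 22 f6 fa 18 03
[1] 0x03->0x06 len=2 : 3b 3d
[2] 0x04->0x09 len=5 : 3d 64 3b 3d f6
query mem[0x05]=0x64, mem[0x11]=0x3d, mem[0x0b]=0x3b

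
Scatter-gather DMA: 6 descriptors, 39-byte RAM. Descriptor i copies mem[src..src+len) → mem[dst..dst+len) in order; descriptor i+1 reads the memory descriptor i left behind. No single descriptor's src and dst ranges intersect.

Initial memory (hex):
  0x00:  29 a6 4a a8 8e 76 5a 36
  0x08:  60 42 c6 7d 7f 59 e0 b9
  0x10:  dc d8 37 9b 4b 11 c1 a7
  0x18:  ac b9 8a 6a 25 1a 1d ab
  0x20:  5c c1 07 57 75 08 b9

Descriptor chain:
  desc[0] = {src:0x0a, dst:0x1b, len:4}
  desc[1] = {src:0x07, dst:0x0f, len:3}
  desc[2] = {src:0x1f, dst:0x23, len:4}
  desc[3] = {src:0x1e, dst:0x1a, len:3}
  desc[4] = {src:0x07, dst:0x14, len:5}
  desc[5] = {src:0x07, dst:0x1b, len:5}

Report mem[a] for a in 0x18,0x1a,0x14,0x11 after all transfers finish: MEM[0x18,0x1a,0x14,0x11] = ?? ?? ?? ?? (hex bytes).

MEM[0x18,0x1a,0x14,0x11] = 7d 59 36 42

#0 dst[0x1b+4] := {0xc6,0x7d,0x7f,0x59}
#1 dst[0x0f+3] := {0x36,0x60,0x42}
#2 dst[0x23+4] := {0xab,0x5c,0xc1,0x07}
#3 dst[0x1a+3] := {0x59,0xab,0x5c}
#4 dst[0x14+5] := {0x36,0x60,0x42,0xc6,0x7d}
#5 dst[0x1b+5] := {0x36,0x60,0x42,0xc6,0x7d}
query mem[0x18]=0x7d, mem[0x1a]=0x59, mem[0x14]=0x36, mem[0x11]=0x42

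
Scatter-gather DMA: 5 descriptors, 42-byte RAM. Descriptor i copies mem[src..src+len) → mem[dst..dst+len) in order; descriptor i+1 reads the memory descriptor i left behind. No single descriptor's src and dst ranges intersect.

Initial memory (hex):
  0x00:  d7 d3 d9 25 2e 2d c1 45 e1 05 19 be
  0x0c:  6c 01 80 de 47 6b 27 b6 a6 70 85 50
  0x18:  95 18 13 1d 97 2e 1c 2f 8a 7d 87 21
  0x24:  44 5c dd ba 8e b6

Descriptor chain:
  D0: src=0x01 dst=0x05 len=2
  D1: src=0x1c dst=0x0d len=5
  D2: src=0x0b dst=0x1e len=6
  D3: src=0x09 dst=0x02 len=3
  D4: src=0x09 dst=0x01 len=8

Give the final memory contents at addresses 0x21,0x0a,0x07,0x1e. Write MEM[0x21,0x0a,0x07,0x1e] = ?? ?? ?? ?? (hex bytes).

#0 dst[0x05+2] := {0xd3,0xd9}
#1 dst[0x0d+5] := {0x97,0x2e,0x1c,0x2f,0x8a}
#2 dst[0x1e+6] := {0xbe,0x6c,0x97,0x2e,0x1c,0x2f}
#3 dst[0x02+3] := {0x05,0x19,0xbe}
#4 dst[0x01+8] := {0x05,0x19,0xbe,0x6c,0x97,0x2e,0x1c,0x2f}
query mem[0x21]=0x2e, mem[0x0a]=0x19, mem[0x07]=0x1c, mem[0x1e]=0xbe

MEM[0x21,0x0a,0x07,0x1e] = 2e 19 1c be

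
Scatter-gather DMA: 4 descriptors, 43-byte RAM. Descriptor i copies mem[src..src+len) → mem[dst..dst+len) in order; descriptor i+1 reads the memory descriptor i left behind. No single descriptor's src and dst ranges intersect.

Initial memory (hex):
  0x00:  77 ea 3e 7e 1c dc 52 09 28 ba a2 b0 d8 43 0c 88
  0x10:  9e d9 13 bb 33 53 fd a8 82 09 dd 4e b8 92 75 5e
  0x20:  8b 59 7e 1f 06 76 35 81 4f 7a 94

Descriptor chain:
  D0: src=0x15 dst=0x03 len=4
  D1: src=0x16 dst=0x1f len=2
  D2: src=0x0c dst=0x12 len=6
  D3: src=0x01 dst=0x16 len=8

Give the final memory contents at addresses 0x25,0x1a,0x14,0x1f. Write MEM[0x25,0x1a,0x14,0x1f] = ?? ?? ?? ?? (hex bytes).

MEM[0x25,0x1a,0x14,0x1f] = 76 a8 0c fd

[0] 0x15->0x03 len=4 : 53 fd a8 82
[1] 0x16->0x1f len=2 : fd a8
[2] 0x0c->0x12 len=6 : d8 43 0c 88 9e d9
[3] 0x01->0x16 len=8 : ea 3e 53 fd a8 82 09 28
query mem[0x25]=0x76, mem[0x1a]=0xa8, mem[0x14]=0x0c, mem[0x1f]=0xfd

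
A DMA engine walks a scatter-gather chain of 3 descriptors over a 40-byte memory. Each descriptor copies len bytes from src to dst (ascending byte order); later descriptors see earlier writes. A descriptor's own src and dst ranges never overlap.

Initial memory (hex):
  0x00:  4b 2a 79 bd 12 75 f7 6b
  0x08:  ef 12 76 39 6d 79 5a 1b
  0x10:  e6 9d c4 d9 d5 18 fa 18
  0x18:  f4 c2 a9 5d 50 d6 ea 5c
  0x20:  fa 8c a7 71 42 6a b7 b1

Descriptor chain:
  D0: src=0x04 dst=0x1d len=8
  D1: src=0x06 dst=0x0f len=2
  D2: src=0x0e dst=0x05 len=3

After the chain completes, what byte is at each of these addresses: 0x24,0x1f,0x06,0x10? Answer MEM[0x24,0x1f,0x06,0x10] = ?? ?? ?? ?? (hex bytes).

MEM[0x24,0x1f,0x06,0x10] = 39 f7 f7 6b

D0: mem[0x1d..0x24] <- [12 75 f7 6b ef 12 76 39]
D1: mem[0x0f..0x10] <- [f7 6b]
D2: mem[0x05..0x07] <- [5a f7 6b]
query mem[0x24]=0x39, mem[0x1f]=0xf7, mem[0x06]=0xf7, mem[0x10]=0x6b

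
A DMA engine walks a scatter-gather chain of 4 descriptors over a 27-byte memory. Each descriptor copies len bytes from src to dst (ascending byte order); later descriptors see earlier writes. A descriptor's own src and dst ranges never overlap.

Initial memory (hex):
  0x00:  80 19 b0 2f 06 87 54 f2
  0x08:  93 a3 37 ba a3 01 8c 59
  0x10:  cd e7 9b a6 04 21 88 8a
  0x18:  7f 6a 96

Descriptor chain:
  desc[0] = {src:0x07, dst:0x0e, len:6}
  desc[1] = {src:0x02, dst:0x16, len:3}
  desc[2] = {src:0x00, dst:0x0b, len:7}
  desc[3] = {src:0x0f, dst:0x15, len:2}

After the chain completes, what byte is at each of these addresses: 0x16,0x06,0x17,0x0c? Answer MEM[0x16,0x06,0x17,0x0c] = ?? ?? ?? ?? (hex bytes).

MEM[0x16,0x06,0x17,0x0c] = 87 54 2f 19

D0: mem[0x0e..0x13] <- [f2 93 a3 37 ba a3]
D1: mem[0x16..0x18] <- [b0 2f 06]
D2: mem[0x0b..0x11] <- [80 19 b0 2f 06 87 54]
D3: mem[0x15..0x16] <- [06 87]
query mem[0x16]=0x87, mem[0x06]=0x54, mem[0x17]=0x2f, mem[0x0c]=0x19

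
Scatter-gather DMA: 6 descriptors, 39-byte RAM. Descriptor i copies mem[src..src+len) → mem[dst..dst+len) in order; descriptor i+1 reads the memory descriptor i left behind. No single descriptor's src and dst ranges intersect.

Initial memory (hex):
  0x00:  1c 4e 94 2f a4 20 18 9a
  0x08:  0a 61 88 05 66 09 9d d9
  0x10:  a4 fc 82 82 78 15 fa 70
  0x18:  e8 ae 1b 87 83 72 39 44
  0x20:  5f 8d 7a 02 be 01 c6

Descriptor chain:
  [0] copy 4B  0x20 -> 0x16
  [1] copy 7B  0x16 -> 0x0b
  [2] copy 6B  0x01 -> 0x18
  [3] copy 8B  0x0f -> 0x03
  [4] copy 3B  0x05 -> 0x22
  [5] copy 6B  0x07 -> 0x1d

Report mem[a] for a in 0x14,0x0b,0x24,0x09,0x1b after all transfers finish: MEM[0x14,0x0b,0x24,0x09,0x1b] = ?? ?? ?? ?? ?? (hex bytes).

  after D0: wrote 4B at 0x16 = 5f8d7a02
  after D1: wrote 7B at 0x0b = 5f8d7a021b8783
  after D2: wrote 6B at 0x18 = 4e942fa42018
  after D3: wrote 8B at 0x03 = 1b8783828278155f
  after D4: wrote 3B at 0x22 = 838282
  after D5: wrote 6B at 0x1d = 8278155f5f8d
query mem[0x14]=0x78, mem[0x0b]=0x5f, mem[0x24]=0x82, mem[0x09]=0x15, mem[0x1b]=0xa4

MEM[0x14,0x0b,0x24,0x09,0x1b] = 78 5f 82 15 a4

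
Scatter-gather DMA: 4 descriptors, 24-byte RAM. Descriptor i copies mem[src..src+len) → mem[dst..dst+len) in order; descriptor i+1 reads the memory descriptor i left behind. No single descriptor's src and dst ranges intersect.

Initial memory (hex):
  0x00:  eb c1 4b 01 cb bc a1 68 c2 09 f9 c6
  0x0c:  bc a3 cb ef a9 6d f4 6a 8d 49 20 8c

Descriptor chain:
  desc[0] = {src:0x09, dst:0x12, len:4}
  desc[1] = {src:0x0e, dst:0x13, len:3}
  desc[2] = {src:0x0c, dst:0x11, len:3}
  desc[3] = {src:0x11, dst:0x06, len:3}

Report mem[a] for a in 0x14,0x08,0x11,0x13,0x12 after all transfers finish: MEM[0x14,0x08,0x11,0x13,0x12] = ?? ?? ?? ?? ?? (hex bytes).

#0 dst[0x12+4] := {0x09,0xf9,0xc6,0xbc}
#1 dst[0x13+3] := {0xcb,0xef,0xa9}
#2 dst[0x11+3] := {0xbc,0xa3,0xcb}
#3 dst[0x06+3] := {0xbc,0xa3,0xcb}
query mem[0x14]=0xef, mem[0x08]=0xcb, mem[0x11]=0xbc, mem[0x13]=0xcb, mem[0x12]=0xa3

MEM[0x14,0x08,0x11,0x13,0x12] = ef cb bc cb a3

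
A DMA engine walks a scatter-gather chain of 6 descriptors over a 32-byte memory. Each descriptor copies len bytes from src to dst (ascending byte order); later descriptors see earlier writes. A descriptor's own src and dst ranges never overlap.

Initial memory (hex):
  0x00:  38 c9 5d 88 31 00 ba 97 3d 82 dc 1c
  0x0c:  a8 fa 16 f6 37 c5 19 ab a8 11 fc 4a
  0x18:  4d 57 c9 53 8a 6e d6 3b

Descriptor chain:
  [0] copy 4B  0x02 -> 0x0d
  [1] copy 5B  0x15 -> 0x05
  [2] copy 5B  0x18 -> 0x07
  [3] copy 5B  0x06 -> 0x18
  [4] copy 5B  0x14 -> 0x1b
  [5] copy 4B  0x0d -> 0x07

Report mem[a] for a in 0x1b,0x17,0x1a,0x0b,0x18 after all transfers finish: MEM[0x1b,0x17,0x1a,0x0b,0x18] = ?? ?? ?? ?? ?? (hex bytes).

  after D0: wrote 4B at 0x0d = 5d883100
  after D1: wrote 5B at 0x05 = 11fc4a4d57
  after D2: wrote 5B at 0x07 = 4d57c9538a
  after D3: wrote 5B at 0x18 = fc4d57c953
  after D4: wrote 5B at 0x1b = a811fc4afc
  after D5: wrote 4B at 0x07 = 5d883100
query mem[0x1b]=0xa8, mem[0x17]=0x4a, mem[0x1a]=0x57, mem[0x0b]=0x8a, mem[0x18]=0xfc

MEM[0x1b,0x17,0x1a,0x0b,0x18] = a8 4a 57 8a fc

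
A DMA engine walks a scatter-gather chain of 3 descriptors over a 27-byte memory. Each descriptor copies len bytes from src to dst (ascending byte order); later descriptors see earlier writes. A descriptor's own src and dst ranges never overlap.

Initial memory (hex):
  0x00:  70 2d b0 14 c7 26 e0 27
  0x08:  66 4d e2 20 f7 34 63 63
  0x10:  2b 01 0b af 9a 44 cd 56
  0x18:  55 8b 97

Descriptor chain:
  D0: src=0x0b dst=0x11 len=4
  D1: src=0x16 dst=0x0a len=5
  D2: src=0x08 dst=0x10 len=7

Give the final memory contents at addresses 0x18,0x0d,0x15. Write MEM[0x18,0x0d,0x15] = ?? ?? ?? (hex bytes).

D0: mem[0x11..0x14] <- [20 f7 34 63]
D1: mem[0x0a..0x0e] <- [cd 56 55 8b 97]
D2: mem[0x10..0x16] <- [66 4d cd 56 55 8b 97]
query mem[0x18]=0x55, mem[0x0d]=0x8b, mem[0x15]=0x8b

MEM[0x18,0x0d,0x15] = 55 8b 8b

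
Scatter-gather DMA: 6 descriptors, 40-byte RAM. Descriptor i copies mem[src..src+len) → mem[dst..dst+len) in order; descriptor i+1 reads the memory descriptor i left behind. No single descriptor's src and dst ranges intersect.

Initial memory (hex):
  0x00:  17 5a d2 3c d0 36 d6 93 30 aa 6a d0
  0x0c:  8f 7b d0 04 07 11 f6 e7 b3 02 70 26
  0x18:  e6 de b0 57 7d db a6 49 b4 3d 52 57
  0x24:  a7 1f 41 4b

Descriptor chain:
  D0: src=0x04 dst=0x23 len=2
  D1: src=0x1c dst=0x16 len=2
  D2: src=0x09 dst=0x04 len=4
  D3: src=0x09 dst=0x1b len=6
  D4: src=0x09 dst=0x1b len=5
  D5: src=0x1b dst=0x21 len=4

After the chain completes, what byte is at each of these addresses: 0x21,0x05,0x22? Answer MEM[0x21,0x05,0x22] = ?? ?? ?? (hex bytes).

MEM[0x21,0x05,0x22] = aa 6a 6a

  after D0: wrote 2B at 0x23 = d036
  after D1: wrote 2B at 0x16 = 7ddb
  after D2: wrote 4B at 0x04 = aa6ad08f
  after D3: wrote 6B at 0x1b = aa6ad08f7bd0
  after D4: wrote 5B at 0x1b = aa6ad08f7b
  after D5: wrote 4B at 0x21 = aa6ad08f
query mem[0x21]=0xaa, mem[0x05]=0x6a, mem[0x22]=0x6a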